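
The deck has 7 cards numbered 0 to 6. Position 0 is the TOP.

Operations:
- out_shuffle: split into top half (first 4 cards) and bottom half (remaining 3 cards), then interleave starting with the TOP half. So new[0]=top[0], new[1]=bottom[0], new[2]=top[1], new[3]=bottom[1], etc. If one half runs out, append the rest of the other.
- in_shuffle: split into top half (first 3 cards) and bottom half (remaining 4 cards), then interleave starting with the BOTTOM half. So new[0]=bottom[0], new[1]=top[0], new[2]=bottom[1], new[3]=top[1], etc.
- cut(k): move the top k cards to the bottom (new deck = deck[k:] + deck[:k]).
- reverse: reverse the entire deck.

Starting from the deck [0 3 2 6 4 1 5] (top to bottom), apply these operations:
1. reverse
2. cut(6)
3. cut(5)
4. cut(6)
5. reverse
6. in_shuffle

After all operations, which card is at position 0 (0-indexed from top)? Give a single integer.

Answer: 0

Derivation:
After op 1 (reverse): [5 1 4 6 2 3 0]
After op 2 (cut(6)): [0 5 1 4 6 2 3]
After op 3 (cut(5)): [2 3 0 5 1 4 6]
After op 4 (cut(6)): [6 2 3 0 5 1 4]
After op 5 (reverse): [4 1 5 0 3 2 6]
After op 6 (in_shuffle): [0 4 3 1 2 5 6]
Position 0: card 0.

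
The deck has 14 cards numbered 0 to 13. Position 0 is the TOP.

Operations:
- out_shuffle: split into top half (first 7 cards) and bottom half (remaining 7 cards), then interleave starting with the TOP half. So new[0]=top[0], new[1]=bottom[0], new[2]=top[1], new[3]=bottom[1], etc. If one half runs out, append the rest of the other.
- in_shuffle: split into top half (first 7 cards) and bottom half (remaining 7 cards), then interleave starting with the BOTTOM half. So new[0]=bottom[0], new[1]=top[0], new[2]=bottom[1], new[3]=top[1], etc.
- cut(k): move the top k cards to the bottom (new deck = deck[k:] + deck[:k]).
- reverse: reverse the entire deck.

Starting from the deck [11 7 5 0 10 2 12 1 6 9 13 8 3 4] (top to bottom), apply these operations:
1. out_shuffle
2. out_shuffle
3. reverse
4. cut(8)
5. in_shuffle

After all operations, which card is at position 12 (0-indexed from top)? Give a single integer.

After op 1 (out_shuffle): [11 1 7 6 5 9 0 13 10 8 2 3 12 4]
After op 2 (out_shuffle): [11 13 1 10 7 8 6 2 5 3 9 12 0 4]
After op 3 (reverse): [4 0 12 9 3 5 2 6 8 7 10 1 13 11]
After op 4 (cut(8)): [8 7 10 1 13 11 4 0 12 9 3 5 2 6]
After op 5 (in_shuffle): [0 8 12 7 9 10 3 1 5 13 2 11 6 4]
Position 12: card 6.

Answer: 6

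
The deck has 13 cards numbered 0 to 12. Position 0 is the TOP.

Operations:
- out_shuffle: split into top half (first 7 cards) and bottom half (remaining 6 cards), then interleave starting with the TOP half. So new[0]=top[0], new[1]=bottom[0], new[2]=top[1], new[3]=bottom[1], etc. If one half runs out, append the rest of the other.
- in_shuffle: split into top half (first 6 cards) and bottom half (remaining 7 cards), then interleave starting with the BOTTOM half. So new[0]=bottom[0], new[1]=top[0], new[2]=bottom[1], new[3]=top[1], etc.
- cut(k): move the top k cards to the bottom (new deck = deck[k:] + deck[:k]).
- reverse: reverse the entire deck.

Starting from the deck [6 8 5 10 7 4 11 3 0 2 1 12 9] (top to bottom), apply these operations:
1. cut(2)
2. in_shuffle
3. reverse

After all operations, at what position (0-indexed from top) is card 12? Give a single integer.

After op 1 (cut(2)): [5 10 7 4 11 3 0 2 1 12 9 6 8]
After op 2 (in_shuffle): [0 5 2 10 1 7 12 4 9 11 6 3 8]
After op 3 (reverse): [8 3 6 11 9 4 12 7 1 10 2 5 0]
Card 12 is at position 6.

Answer: 6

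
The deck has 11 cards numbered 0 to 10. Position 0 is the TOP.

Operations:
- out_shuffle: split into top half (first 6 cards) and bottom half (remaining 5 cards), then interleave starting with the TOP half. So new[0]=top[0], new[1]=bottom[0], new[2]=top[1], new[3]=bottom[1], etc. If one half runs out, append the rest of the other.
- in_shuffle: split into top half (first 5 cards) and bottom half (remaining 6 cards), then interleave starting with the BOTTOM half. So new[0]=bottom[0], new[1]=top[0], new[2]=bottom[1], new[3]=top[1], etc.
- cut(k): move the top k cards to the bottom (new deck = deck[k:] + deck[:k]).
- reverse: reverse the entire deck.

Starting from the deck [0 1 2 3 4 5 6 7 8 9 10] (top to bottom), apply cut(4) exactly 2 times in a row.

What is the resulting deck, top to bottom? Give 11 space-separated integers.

Answer: 8 9 10 0 1 2 3 4 5 6 7

Derivation:
After op 1 (cut(4)): [4 5 6 7 8 9 10 0 1 2 3]
After op 2 (cut(4)): [8 9 10 0 1 2 3 4 5 6 7]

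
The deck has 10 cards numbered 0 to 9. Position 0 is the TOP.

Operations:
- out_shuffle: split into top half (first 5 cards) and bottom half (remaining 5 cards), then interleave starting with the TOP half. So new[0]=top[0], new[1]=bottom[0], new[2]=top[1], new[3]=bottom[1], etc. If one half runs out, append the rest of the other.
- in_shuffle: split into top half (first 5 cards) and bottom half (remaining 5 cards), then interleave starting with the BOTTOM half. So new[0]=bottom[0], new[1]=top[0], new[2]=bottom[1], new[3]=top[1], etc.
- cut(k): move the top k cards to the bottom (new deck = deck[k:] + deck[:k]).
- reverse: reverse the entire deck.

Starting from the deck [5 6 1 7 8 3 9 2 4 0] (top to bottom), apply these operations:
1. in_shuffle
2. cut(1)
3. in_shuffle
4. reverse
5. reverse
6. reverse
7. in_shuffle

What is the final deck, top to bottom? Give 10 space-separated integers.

After op 1 (in_shuffle): [3 5 9 6 2 1 4 7 0 8]
After op 2 (cut(1)): [5 9 6 2 1 4 7 0 8 3]
After op 3 (in_shuffle): [4 5 7 9 0 6 8 2 3 1]
After op 4 (reverse): [1 3 2 8 6 0 9 7 5 4]
After op 5 (reverse): [4 5 7 9 0 6 8 2 3 1]
After op 6 (reverse): [1 3 2 8 6 0 9 7 5 4]
After op 7 (in_shuffle): [0 1 9 3 7 2 5 8 4 6]

Answer: 0 1 9 3 7 2 5 8 4 6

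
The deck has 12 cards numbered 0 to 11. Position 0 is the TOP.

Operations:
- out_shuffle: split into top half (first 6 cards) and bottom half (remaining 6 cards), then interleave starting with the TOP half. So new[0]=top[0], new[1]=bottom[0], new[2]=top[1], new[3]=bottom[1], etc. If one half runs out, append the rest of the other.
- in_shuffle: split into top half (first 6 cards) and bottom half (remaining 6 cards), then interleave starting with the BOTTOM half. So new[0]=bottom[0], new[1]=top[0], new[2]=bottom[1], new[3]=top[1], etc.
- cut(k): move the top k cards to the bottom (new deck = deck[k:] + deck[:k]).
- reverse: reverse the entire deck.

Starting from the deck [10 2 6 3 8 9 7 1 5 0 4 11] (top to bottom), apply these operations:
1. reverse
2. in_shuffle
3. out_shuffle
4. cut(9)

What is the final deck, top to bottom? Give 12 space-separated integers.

After op 1 (reverse): [11 4 0 5 1 7 9 8 3 6 2 10]
After op 2 (in_shuffle): [9 11 8 4 3 0 6 5 2 1 10 7]
After op 3 (out_shuffle): [9 6 11 5 8 2 4 1 3 10 0 7]
After op 4 (cut(9)): [10 0 7 9 6 11 5 8 2 4 1 3]

Answer: 10 0 7 9 6 11 5 8 2 4 1 3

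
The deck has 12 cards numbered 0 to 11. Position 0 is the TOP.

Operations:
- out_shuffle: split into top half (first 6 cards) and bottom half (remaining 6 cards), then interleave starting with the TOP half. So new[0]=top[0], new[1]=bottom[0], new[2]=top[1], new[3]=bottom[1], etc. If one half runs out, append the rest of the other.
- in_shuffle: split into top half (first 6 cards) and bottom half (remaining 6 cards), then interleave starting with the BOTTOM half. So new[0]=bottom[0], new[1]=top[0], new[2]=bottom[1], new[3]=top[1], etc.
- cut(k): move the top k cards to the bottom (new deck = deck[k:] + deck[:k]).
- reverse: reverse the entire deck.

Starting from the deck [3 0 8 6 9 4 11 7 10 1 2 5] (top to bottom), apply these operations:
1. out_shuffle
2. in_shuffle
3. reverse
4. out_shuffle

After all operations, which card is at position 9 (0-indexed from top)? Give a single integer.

Answer: 3

Derivation:
After op 1 (out_shuffle): [3 11 0 7 8 10 6 1 9 2 4 5]
After op 2 (in_shuffle): [6 3 1 11 9 0 2 7 4 8 5 10]
After op 3 (reverse): [10 5 8 4 7 2 0 9 11 1 3 6]
After op 4 (out_shuffle): [10 0 5 9 8 11 4 1 7 3 2 6]
Position 9: card 3.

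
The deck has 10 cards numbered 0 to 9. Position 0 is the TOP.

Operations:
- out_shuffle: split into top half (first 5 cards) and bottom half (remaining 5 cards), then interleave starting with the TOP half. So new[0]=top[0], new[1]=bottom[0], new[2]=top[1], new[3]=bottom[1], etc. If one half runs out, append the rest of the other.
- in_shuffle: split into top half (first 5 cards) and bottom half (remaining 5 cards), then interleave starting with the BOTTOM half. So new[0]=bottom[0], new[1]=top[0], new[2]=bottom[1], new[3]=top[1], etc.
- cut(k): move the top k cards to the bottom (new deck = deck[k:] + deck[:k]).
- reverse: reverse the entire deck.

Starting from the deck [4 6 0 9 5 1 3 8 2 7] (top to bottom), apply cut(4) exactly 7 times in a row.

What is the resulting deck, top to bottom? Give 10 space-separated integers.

Answer: 2 7 4 6 0 9 5 1 3 8

Derivation:
After op 1 (cut(4)): [5 1 3 8 2 7 4 6 0 9]
After op 2 (cut(4)): [2 7 4 6 0 9 5 1 3 8]
After op 3 (cut(4)): [0 9 5 1 3 8 2 7 4 6]
After op 4 (cut(4)): [3 8 2 7 4 6 0 9 5 1]
After op 5 (cut(4)): [4 6 0 9 5 1 3 8 2 7]
After op 6 (cut(4)): [5 1 3 8 2 7 4 6 0 9]
After op 7 (cut(4)): [2 7 4 6 0 9 5 1 3 8]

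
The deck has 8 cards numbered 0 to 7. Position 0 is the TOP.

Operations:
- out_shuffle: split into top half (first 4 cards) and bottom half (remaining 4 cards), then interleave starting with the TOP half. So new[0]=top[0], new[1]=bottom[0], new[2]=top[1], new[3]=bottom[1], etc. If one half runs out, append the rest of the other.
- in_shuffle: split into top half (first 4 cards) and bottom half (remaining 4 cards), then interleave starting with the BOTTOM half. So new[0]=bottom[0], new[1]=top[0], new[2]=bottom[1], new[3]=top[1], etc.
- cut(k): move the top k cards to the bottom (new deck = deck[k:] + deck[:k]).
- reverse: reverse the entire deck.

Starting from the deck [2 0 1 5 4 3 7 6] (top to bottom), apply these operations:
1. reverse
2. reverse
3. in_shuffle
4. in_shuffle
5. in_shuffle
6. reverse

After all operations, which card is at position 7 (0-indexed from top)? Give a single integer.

Answer: 6

Derivation:
After op 1 (reverse): [6 7 3 4 5 1 0 2]
After op 2 (reverse): [2 0 1 5 4 3 7 6]
After op 3 (in_shuffle): [4 2 3 0 7 1 6 5]
After op 4 (in_shuffle): [7 4 1 2 6 3 5 0]
After op 5 (in_shuffle): [6 7 3 4 5 1 0 2]
After op 6 (reverse): [2 0 1 5 4 3 7 6]
Position 7: card 6.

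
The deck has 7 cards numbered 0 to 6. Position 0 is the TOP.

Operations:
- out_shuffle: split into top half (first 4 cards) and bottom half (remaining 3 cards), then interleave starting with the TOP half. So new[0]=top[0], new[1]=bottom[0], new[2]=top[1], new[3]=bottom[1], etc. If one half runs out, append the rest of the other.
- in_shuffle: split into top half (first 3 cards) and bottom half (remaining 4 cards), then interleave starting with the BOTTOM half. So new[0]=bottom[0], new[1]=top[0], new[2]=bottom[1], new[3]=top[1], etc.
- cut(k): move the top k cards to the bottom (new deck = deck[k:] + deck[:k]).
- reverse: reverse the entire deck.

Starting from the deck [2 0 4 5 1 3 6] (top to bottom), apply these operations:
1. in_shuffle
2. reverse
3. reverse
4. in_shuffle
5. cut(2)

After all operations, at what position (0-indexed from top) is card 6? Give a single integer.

Answer: 4

Derivation:
After op 1 (in_shuffle): [5 2 1 0 3 4 6]
After op 2 (reverse): [6 4 3 0 1 2 5]
After op 3 (reverse): [5 2 1 0 3 4 6]
After op 4 (in_shuffle): [0 5 3 2 4 1 6]
After op 5 (cut(2)): [3 2 4 1 6 0 5]
Card 6 is at position 4.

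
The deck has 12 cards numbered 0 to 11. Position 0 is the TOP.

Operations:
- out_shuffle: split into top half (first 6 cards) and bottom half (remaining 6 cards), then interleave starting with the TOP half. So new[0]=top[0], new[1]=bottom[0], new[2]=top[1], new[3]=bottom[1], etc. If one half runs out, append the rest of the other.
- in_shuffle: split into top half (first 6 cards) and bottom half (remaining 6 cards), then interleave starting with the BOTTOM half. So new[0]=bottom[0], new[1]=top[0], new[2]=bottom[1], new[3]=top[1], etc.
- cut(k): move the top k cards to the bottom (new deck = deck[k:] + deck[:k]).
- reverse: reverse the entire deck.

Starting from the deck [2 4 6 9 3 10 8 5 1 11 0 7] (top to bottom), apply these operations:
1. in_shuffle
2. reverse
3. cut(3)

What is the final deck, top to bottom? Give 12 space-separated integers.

Answer: 0 9 11 6 1 4 5 2 8 10 7 3

Derivation:
After op 1 (in_shuffle): [8 2 5 4 1 6 11 9 0 3 7 10]
After op 2 (reverse): [10 7 3 0 9 11 6 1 4 5 2 8]
After op 3 (cut(3)): [0 9 11 6 1 4 5 2 8 10 7 3]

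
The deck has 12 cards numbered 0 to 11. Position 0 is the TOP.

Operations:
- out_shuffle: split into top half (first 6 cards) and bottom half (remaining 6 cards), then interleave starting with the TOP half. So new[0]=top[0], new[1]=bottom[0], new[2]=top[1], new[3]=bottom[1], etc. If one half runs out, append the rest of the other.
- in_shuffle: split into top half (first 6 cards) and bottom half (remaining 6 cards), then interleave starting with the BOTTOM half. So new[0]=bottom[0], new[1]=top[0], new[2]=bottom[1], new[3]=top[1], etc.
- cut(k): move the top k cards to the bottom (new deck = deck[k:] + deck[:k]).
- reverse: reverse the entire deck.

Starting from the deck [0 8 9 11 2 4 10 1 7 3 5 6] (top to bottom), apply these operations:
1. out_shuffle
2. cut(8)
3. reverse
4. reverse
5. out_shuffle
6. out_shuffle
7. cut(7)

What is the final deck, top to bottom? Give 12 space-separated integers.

Answer: 11 4 10 9 3 2 6 8 7 5 0 1

Derivation:
After op 1 (out_shuffle): [0 10 8 1 9 7 11 3 2 5 4 6]
After op 2 (cut(8)): [2 5 4 6 0 10 8 1 9 7 11 3]
After op 3 (reverse): [3 11 7 9 1 8 10 0 6 4 5 2]
After op 4 (reverse): [2 5 4 6 0 10 8 1 9 7 11 3]
After op 5 (out_shuffle): [2 8 5 1 4 9 6 7 0 11 10 3]
After op 6 (out_shuffle): [2 6 8 7 5 0 1 11 4 10 9 3]
After op 7 (cut(7)): [11 4 10 9 3 2 6 8 7 5 0 1]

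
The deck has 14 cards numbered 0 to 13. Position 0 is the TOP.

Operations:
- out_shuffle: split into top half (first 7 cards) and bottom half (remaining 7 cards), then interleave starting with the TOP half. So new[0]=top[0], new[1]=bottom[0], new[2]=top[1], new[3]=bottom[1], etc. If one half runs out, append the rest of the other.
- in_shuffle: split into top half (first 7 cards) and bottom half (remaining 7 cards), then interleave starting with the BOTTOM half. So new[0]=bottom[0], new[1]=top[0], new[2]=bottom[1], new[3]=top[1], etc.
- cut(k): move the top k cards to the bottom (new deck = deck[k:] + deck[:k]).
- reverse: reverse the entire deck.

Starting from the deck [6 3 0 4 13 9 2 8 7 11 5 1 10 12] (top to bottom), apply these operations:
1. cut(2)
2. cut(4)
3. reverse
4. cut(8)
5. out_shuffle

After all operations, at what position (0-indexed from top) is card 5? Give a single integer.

After op 1 (cut(2)): [0 4 13 9 2 8 7 11 5 1 10 12 6 3]
After op 2 (cut(4)): [2 8 7 11 5 1 10 12 6 3 0 4 13 9]
After op 3 (reverse): [9 13 4 0 3 6 12 10 1 5 11 7 8 2]
After op 4 (cut(8)): [1 5 11 7 8 2 9 13 4 0 3 6 12 10]
After op 5 (out_shuffle): [1 13 5 4 11 0 7 3 8 6 2 12 9 10]
Card 5 is at position 2.

Answer: 2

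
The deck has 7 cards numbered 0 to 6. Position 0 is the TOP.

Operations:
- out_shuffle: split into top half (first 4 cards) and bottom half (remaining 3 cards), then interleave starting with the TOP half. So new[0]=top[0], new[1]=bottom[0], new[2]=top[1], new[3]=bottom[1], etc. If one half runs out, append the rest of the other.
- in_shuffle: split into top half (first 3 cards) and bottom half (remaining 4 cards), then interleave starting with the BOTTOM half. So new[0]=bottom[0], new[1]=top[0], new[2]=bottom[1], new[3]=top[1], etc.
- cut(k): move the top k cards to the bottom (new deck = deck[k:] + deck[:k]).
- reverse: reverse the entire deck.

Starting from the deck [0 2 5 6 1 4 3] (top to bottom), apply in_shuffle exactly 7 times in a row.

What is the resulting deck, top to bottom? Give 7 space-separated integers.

After op 1 (in_shuffle): [6 0 1 2 4 5 3]
After op 2 (in_shuffle): [2 6 4 0 5 1 3]
After op 3 (in_shuffle): [0 2 5 6 1 4 3]
After op 4 (in_shuffle): [6 0 1 2 4 5 3]
After op 5 (in_shuffle): [2 6 4 0 5 1 3]
After op 6 (in_shuffle): [0 2 5 6 1 4 3]
After op 7 (in_shuffle): [6 0 1 2 4 5 3]

Answer: 6 0 1 2 4 5 3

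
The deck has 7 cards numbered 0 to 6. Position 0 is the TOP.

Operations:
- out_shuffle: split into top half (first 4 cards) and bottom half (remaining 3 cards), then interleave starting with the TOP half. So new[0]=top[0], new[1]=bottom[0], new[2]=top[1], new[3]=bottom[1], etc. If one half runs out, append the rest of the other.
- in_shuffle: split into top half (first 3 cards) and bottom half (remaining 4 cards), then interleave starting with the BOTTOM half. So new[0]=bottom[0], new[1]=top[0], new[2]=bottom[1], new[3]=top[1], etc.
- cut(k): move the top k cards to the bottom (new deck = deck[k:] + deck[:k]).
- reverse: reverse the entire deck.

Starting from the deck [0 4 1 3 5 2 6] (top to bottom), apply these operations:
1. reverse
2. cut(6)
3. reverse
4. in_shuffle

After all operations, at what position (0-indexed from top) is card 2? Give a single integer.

Answer: 2

Derivation:
After op 1 (reverse): [6 2 5 3 1 4 0]
After op 2 (cut(6)): [0 6 2 5 3 1 4]
After op 3 (reverse): [4 1 3 5 2 6 0]
After op 4 (in_shuffle): [5 4 2 1 6 3 0]
Card 2 is at position 2.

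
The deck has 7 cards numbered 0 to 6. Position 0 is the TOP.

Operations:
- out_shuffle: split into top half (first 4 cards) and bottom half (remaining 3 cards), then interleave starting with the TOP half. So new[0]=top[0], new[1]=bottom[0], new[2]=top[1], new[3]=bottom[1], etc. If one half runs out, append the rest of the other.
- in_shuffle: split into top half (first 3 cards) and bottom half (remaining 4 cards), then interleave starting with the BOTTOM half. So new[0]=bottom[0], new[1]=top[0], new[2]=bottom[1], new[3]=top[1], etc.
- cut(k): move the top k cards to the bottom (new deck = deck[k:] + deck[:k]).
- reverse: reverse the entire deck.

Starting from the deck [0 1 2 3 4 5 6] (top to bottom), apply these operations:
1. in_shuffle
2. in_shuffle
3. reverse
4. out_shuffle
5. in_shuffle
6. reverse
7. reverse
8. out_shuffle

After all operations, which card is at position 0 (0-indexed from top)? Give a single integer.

After op 1 (in_shuffle): [3 0 4 1 5 2 6]
After op 2 (in_shuffle): [1 3 5 0 2 4 6]
After op 3 (reverse): [6 4 2 0 5 3 1]
After op 4 (out_shuffle): [6 5 4 3 2 1 0]
After op 5 (in_shuffle): [3 6 2 5 1 4 0]
After op 6 (reverse): [0 4 1 5 2 6 3]
After op 7 (reverse): [3 6 2 5 1 4 0]
After op 8 (out_shuffle): [3 1 6 4 2 0 5]
Position 0: card 3.

Answer: 3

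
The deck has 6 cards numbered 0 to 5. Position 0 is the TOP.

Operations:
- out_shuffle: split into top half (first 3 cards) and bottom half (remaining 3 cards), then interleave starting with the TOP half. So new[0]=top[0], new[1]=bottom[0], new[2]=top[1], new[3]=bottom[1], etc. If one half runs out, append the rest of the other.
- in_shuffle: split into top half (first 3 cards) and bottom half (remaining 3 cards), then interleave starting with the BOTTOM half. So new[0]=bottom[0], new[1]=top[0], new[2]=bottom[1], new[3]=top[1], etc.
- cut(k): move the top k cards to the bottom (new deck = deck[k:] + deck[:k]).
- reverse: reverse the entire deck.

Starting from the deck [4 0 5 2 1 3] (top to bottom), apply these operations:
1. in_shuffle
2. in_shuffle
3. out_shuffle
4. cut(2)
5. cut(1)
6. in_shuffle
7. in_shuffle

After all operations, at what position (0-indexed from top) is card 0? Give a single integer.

After op 1 (in_shuffle): [2 4 1 0 3 5]
After op 2 (in_shuffle): [0 2 3 4 5 1]
After op 3 (out_shuffle): [0 4 2 5 3 1]
After op 4 (cut(2)): [2 5 3 1 0 4]
After op 5 (cut(1)): [5 3 1 0 4 2]
After op 6 (in_shuffle): [0 5 4 3 2 1]
After op 7 (in_shuffle): [3 0 2 5 1 4]
Card 0 is at position 1.

Answer: 1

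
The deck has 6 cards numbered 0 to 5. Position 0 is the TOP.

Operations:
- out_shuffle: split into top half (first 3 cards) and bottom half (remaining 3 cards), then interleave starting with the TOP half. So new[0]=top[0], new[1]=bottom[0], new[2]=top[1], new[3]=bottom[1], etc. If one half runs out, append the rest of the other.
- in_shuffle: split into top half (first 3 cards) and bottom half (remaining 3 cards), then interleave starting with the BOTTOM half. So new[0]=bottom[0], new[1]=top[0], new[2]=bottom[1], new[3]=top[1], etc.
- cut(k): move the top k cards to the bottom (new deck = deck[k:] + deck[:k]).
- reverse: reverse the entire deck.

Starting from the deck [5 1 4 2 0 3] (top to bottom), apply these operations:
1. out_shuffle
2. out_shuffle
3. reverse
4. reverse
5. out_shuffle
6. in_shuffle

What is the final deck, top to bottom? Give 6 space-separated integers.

Answer: 1 5 2 4 3 0

Derivation:
After op 1 (out_shuffle): [5 2 1 0 4 3]
After op 2 (out_shuffle): [5 0 2 4 1 3]
After op 3 (reverse): [3 1 4 2 0 5]
After op 4 (reverse): [5 0 2 4 1 3]
After op 5 (out_shuffle): [5 4 0 1 2 3]
After op 6 (in_shuffle): [1 5 2 4 3 0]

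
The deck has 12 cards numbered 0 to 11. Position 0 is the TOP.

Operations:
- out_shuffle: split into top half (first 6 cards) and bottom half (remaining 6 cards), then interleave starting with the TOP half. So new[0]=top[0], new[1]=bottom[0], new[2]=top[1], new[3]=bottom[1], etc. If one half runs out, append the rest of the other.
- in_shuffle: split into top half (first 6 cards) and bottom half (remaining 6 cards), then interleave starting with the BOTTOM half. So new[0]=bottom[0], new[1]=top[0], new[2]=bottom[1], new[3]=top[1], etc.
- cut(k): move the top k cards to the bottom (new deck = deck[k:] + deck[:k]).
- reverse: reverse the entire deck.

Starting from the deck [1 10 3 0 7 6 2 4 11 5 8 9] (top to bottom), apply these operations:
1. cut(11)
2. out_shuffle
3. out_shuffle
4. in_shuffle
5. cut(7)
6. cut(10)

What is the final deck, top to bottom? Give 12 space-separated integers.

Answer: 6 7 11 4 1 8 0 2 9 5 3 10

Derivation:
After op 1 (cut(11)): [9 1 10 3 0 7 6 2 4 11 5 8]
After op 2 (out_shuffle): [9 6 1 2 10 4 3 11 0 5 7 8]
After op 3 (out_shuffle): [9 3 6 11 1 0 2 5 10 7 4 8]
After op 4 (in_shuffle): [2 9 5 3 10 6 7 11 4 1 8 0]
After op 5 (cut(7)): [11 4 1 8 0 2 9 5 3 10 6 7]
After op 6 (cut(10)): [6 7 11 4 1 8 0 2 9 5 3 10]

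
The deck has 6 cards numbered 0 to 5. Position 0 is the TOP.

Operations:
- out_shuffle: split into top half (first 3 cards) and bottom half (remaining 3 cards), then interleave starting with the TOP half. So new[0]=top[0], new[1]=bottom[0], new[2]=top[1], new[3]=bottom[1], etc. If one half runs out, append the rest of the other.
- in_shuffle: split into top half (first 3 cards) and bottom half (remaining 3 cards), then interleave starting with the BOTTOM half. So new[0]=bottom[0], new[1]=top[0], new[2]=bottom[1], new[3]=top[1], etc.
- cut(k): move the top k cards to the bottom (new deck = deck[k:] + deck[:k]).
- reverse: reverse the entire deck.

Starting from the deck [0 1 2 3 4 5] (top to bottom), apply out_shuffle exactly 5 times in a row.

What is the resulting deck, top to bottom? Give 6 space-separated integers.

Answer: 0 3 1 4 2 5

Derivation:
After op 1 (out_shuffle): [0 3 1 4 2 5]
After op 2 (out_shuffle): [0 4 3 2 1 5]
After op 3 (out_shuffle): [0 2 4 1 3 5]
After op 4 (out_shuffle): [0 1 2 3 4 5]
After op 5 (out_shuffle): [0 3 1 4 2 5]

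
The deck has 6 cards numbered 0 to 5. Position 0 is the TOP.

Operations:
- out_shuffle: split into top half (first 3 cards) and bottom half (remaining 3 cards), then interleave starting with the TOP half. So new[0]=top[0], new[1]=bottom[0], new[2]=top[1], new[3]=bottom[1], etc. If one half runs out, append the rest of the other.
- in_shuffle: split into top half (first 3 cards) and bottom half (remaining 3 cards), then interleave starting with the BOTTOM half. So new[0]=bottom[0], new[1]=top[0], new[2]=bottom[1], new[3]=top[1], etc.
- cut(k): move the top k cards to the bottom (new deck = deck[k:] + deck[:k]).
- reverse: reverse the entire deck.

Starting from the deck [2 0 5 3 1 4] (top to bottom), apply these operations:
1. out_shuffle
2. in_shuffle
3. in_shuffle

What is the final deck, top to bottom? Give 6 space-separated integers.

After op 1 (out_shuffle): [2 3 0 1 5 4]
After op 2 (in_shuffle): [1 2 5 3 4 0]
After op 3 (in_shuffle): [3 1 4 2 0 5]

Answer: 3 1 4 2 0 5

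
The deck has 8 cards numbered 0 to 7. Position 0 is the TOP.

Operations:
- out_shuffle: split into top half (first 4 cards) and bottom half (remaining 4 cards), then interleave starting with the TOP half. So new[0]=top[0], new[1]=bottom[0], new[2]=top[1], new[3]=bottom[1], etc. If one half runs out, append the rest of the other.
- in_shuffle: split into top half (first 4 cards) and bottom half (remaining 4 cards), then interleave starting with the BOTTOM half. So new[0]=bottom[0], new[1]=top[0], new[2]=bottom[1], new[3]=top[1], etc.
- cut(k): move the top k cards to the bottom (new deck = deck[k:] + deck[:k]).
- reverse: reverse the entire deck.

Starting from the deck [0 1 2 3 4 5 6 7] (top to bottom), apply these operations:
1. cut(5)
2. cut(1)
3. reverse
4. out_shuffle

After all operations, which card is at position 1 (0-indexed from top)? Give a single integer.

After op 1 (cut(5)): [5 6 7 0 1 2 3 4]
After op 2 (cut(1)): [6 7 0 1 2 3 4 5]
After op 3 (reverse): [5 4 3 2 1 0 7 6]
After op 4 (out_shuffle): [5 1 4 0 3 7 2 6]
Position 1: card 1.

Answer: 1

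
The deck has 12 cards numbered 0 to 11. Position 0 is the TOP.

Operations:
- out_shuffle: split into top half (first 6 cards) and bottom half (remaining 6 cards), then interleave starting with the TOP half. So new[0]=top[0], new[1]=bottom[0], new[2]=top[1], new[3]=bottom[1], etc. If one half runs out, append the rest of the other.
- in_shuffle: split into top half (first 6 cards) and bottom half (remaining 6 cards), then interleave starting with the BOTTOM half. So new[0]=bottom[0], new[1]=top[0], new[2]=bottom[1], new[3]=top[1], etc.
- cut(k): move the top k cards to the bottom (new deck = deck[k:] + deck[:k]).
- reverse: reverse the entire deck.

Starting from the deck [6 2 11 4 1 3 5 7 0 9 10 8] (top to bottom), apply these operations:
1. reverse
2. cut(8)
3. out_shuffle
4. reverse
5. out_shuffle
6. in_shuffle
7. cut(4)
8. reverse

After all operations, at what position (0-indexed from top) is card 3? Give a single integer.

Answer: 6

Derivation:
After op 1 (reverse): [8 10 9 0 7 5 3 1 4 11 2 6]
After op 2 (cut(8)): [4 11 2 6 8 10 9 0 7 5 3 1]
After op 3 (out_shuffle): [4 9 11 0 2 7 6 5 8 3 10 1]
After op 4 (reverse): [1 10 3 8 5 6 7 2 0 11 9 4]
After op 5 (out_shuffle): [1 7 10 2 3 0 8 11 5 9 6 4]
After op 6 (in_shuffle): [8 1 11 7 5 10 9 2 6 3 4 0]
After op 7 (cut(4)): [5 10 9 2 6 3 4 0 8 1 11 7]
After op 8 (reverse): [7 11 1 8 0 4 3 6 2 9 10 5]
Card 3 is at position 6.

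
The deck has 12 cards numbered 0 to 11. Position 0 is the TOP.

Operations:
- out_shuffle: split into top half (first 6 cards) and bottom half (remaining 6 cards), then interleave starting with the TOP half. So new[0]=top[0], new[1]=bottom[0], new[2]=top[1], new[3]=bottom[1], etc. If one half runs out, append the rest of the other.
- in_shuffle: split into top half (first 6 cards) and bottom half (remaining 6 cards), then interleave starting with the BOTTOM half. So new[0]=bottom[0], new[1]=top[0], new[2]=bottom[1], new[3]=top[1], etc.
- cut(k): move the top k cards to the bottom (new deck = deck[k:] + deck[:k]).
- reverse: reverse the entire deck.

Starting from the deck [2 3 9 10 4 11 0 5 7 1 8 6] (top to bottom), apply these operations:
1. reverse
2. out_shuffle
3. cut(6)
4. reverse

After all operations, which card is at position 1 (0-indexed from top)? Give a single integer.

After op 1 (reverse): [6 8 1 7 5 0 11 4 10 9 3 2]
After op 2 (out_shuffle): [6 11 8 4 1 10 7 9 5 3 0 2]
After op 3 (cut(6)): [7 9 5 3 0 2 6 11 8 4 1 10]
After op 4 (reverse): [10 1 4 8 11 6 2 0 3 5 9 7]
Position 1: card 1.

Answer: 1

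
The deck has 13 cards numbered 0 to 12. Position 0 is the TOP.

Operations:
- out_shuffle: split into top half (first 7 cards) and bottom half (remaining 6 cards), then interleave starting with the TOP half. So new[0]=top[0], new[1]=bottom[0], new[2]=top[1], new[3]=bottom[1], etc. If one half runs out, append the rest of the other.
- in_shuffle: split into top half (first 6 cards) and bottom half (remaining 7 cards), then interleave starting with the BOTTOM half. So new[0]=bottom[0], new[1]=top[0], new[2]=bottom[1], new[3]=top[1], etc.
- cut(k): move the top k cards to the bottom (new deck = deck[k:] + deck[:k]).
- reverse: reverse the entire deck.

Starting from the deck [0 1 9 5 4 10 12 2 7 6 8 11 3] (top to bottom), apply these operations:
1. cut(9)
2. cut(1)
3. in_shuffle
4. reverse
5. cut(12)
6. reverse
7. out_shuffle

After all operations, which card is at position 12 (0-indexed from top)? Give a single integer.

After op 1 (cut(9)): [6 8 11 3 0 1 9 5 4 10 12 2 7]
After op 2 (cut(1)): [8 11 3 0 1 9 5 4 10 12 2 7 6]
After op 3 (in_shuffle): [5 8 4 11 10 3 12 0 2 1 7 9 6]
After op 4 (reverse): [6 9 7 1 2 0 12 3 10 11 4 8 5]
After op 5 (cut(12)): [5 6 9 7 1 2 0 12 3 10 11 4 8]
After op 6 (reverse): [8 4 11 10 3 12 0 2 1 7 9 6 5]
After op 7 (out_shuffle): [8 2 4 1 11 7 10 9 3 6 12 5 0]
Position 12: card 0.

Answer: 0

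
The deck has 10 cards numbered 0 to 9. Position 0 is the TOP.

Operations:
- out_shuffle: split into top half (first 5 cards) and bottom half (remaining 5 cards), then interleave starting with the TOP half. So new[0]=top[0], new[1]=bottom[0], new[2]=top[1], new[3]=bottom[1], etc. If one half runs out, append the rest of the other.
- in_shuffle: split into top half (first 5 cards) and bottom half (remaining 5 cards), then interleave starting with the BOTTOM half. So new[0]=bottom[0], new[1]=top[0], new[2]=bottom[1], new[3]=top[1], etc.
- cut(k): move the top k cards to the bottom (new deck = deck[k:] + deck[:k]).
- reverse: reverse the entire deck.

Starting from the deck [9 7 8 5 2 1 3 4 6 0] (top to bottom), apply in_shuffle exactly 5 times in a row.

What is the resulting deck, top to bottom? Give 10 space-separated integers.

After op 1 (in_shuffle): [1 9 3 7 4 8 6 5 0 2]
After op 2 (in_shuffle): [8 1 6 9 5 3 0 7 2 4]
After op 3 (in_shuffle): [3 8 0 1 7 6 2 9 4 5]
After op 4 (in_shuffle): [6 3 2 8 9 0 4 1 5 7]
After op 5 (in_shuffle): [0 6 4 3 1 2 5 8 7 9]

Answer: 0 6 4 3 1 2 5 8 7 9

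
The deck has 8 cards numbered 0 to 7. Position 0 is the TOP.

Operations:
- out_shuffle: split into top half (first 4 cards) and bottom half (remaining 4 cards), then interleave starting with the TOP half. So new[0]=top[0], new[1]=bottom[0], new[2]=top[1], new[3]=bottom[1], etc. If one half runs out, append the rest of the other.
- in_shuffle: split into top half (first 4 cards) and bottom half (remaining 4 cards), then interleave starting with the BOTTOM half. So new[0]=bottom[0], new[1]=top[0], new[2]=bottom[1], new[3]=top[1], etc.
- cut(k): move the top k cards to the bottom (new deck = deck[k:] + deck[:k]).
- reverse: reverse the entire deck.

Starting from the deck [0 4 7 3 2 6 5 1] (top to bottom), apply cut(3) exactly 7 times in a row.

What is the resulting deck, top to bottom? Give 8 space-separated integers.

After op 1 (cut(3)): [3 2 6 5 1 0 4 7]
After op 2 (cut(3)): [5 1 0 4 7 3 2 6]
After op 3 (cut(3)): [4 7 3 2 6 5 1 0]
After op 4 (cut(3)): [2 6 5 1 0 4 7 3]
After op 5 (cut(3)): [1 0 4 7 3 2 6 5]
After op 6 (cut(3)): [7 3 2 6 5 1 0 4]
After op 7 (cut(3)): [6 5 1 0 4 7 3 2]

Answer: 6 5 1 0 4 7 3 2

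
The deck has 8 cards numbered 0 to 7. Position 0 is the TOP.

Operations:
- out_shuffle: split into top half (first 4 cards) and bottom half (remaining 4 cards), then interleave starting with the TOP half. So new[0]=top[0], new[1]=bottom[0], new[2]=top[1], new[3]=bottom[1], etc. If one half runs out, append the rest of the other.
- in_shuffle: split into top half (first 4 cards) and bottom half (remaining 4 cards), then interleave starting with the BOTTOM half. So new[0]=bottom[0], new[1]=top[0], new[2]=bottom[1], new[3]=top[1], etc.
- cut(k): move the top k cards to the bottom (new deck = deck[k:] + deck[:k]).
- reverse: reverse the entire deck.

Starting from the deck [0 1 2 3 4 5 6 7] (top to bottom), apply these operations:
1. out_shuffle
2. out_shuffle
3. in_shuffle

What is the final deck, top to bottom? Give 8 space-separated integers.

After op 1 (out_shuffle): [0 4 1 5 2 6 3 7]
After op 2 (out_shuffle): [0 2 4 6 1 3 5 7]
After op 3 (in_shuffle): [1 0 3 2 5 4 7 6]

Answer: 1 0 3 2 5 4 7 6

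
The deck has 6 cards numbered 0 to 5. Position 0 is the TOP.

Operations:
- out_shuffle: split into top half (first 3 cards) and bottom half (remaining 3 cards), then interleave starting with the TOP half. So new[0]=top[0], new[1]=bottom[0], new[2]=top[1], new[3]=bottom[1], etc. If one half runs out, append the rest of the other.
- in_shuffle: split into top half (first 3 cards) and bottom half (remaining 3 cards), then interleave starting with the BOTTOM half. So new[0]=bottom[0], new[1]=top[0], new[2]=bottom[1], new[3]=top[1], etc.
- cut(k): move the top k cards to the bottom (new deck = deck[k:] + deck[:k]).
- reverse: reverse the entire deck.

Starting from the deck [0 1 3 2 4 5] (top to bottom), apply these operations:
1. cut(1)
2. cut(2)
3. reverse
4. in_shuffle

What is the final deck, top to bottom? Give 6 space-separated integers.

Answer: 5 3 4 1 2 0

Derivation:
After op 1 (cut(1)): [1 3 2 4 5 0]
After op 2 (cut(2)): [2 4 5 0 1 3]
After op 3 (reverse): [3 1 0 5 4 2]
After op 4 (in_shuffle): [5 3 4 1 2 0]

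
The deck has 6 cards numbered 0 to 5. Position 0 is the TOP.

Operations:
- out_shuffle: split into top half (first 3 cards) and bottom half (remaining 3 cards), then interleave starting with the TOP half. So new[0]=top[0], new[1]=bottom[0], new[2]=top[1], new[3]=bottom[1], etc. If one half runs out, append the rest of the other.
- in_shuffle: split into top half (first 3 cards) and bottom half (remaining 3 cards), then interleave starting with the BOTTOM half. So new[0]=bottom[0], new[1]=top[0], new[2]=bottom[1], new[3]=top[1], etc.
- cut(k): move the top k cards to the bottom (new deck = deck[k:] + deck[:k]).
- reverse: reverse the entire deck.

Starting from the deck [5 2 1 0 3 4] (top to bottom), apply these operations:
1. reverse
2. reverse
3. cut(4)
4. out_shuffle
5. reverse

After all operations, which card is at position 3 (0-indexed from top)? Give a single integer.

Answer: 4

Derivation:
After op 1 (reverse): [4 3 0 1 2 5]
After op 2 (reverse): [5 2 1 0 3 4]
After op 3 (cut(4)): [3 4 5 2 1 0]
After op 4 (out_shuffle): [3 2 4 1 5 0]
After op 5 (reverse): [0 5 1 4 2 3]
Position 3: card 4.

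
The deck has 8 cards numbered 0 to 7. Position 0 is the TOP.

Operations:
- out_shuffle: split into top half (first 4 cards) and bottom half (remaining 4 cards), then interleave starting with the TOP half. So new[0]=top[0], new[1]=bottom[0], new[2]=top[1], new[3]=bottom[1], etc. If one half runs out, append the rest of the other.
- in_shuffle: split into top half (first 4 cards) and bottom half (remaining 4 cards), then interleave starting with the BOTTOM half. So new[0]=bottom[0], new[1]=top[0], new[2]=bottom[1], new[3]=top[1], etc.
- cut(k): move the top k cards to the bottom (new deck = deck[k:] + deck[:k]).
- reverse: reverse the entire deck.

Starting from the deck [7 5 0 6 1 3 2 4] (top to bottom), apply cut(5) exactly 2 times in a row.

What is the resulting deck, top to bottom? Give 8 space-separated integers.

After op 1 (cut(5)): [3 2 4 7 5 0 6 1]
After op 2 (cut(5)): [0 6 1 3 2 4 7 5]

Answer: 0 6 1 3 2 4 7 5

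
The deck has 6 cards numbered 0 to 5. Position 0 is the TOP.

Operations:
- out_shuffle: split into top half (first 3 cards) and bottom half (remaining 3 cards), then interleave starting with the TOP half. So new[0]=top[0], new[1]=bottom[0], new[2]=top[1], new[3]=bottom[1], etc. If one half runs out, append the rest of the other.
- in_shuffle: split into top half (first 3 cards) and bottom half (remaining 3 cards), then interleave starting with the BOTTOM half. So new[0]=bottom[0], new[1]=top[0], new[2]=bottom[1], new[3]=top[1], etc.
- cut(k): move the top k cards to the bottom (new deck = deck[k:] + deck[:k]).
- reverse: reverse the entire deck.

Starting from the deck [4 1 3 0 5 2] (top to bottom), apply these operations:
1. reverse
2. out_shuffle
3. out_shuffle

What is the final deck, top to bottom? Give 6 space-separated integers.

After op 1 (reverse): [2 5 0 3 1 4]
After op 2 (out_shuffle): [2 3 5 1 0 4]
After op 3 (out_shuffle): [2 1 3 0 5 4]

Answer: 2 1 3 0 5 4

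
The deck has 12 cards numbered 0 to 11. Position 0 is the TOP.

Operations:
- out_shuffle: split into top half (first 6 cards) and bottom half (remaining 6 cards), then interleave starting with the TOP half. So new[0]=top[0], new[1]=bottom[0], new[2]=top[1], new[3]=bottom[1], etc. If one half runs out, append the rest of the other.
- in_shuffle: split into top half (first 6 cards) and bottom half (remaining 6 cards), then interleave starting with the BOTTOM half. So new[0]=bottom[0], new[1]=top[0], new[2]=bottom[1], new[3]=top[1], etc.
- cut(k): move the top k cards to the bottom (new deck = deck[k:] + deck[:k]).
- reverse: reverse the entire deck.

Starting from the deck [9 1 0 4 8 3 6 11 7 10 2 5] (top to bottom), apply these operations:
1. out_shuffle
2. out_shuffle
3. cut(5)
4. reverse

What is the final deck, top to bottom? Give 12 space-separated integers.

After op 1 (out_shuffle): [9 6 1 11 0 7 4 10 8 2 3 5]
After op 2 (out_shuffle): [9 4 6 10 1 8 11 2 0 3 7 5]
After op 3 (cut(5)): [8 11 2 0 3 7 5 9 4 6 10 1]
After op 4 (reverse): [1 10 6 4 9 5 7 3 0 2 11 8]

Answer: 1 10 6 4 9 5 7 3 0 2 11 8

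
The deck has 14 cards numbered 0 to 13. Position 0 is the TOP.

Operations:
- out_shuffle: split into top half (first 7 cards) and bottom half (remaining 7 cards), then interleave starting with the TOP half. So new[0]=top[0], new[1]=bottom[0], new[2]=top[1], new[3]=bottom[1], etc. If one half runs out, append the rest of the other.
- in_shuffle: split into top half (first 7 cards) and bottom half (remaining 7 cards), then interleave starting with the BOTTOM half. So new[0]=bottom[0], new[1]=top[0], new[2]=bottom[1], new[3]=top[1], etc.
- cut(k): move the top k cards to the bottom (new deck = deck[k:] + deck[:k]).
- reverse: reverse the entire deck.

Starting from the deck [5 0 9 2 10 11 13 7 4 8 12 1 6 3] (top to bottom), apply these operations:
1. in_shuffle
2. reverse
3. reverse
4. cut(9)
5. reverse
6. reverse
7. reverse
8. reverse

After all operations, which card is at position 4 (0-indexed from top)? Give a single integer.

After op 1 (in_shuffle): [7 5 4 0 8 9 12 2 1 10 6 11 3 13]
After op 2 (reverse): [13 3 11 6 10 1 2 12 9 8 0 4 5 7]
After op 3 (reverse): [7 5 4 0 8 9 12 2 1 10 6 11 3 13]
After op 4 (cut(9)): [10 6 11 3 13 7 5 4 0 8 9 12 2 1]
After op 5 (reverse): [1 2 12 9 8 0 4 5 7 13 3 11 6 10]
After op 6 (reverse): [10 6 11 3 13 7 5 4 0 8 9 12 2 1]
After op 7 (reverse): [1 2 12 9 8 0 4 5 7 13 3 11 6 10]
After op 8 (reverse): [10 6 11 3 13 7 5 4 0 8 9 12 2 1]
Position 4: card 13.

Answer: 13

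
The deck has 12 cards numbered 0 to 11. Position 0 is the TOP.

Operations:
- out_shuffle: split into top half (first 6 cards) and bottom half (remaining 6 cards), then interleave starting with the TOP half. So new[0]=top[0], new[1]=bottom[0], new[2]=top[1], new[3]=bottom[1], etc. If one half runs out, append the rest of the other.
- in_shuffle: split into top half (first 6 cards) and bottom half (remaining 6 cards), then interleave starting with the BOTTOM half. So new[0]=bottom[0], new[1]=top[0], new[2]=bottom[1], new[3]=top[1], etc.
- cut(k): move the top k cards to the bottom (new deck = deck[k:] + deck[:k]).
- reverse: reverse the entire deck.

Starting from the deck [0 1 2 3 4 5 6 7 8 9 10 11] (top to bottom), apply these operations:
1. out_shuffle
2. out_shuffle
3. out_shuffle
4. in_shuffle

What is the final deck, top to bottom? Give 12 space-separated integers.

After op 1 (out_shuffle): [0 6 1 7 2 8 3 9 4 10 5 11]
After op 2 (out_shuffle): [0 3 6 9 1 4 7 10 2 5 8 11]
After op 3 (out_shuffle): [0 7 3 10 6 2 9 5 1 8 4 11]
After op 4 (in_shuffle): [9 0 5 7 1 3 8 10 4 6 11 2]

Answer: 9 0 5 7 1 3 8 10 4 6 11 2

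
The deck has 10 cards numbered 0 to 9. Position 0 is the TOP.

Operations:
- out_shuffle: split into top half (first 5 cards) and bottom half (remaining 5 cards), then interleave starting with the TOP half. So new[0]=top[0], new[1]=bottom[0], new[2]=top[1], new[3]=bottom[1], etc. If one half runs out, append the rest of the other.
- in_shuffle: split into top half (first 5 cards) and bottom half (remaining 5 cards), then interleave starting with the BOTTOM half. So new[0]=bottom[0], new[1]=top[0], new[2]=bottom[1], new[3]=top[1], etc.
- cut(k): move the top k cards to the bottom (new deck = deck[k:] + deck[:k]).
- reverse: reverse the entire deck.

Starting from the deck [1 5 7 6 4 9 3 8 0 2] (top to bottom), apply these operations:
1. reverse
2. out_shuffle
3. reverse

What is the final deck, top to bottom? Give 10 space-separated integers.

Answer: 1 9 5 3 7 8 6 0 4 2

Derivation:
After op 1 (reverse): [2 0 8 3 9 4 6 7 5 1]
After op 2 (out_shuffle): [2 4 0 6 8 7 3 5 9 1]
After op 3 (reverse): [1 9 5 3 7 8 6 0 4 2]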